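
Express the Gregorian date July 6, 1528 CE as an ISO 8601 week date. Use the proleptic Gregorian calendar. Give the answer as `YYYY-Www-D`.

1528-W27-5

The weekday is Friday (ISO weekday 5).
That Friday belongs to ISO week 27 of ISO year 1528.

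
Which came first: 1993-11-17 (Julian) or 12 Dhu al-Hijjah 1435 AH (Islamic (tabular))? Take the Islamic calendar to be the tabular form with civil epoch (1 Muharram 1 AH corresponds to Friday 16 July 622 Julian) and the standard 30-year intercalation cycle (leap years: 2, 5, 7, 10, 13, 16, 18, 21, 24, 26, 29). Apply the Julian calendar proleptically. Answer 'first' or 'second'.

first

Converting both to JDN: 2449322 vs 2456938; the smaller is the first.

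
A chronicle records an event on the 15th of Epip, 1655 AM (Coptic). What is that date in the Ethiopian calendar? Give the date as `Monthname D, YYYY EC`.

Both dates share Julian Day Number 2429467; in the Ethiopian calendar that is 15 Hamle 1931 EC.

Hamle 15, 1931 EC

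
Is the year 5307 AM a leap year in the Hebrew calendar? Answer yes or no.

Hebrew year 5307 is year 6 of its 19-year Metonic cycle; leap years are at positions 3, 6, 8, 11, 14, 17, 19, so it is a leap year (13 months).

yes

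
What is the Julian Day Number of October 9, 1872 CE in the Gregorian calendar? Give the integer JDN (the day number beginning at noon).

JDN 2299161 is 15 October 1582 CE (Gregorian); the target day is +105915 days from there, so JDN = 2405076.

2405076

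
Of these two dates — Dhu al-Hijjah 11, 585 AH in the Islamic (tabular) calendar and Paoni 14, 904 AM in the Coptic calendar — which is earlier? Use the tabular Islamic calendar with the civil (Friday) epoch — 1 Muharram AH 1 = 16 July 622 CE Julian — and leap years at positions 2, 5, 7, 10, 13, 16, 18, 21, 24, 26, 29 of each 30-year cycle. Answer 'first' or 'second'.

second

The two dates have Julian Day Numbers 2155725 and 2155134 respectively.
Since 2155134 < 2155725, the second date comes first.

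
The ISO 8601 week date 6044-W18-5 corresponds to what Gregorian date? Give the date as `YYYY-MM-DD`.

ISO week 1 of 6044 is the week containing the first Thursday of 6044.
Week 18, day 5 (Friday) lands on 6044-05-06.

6044-05-06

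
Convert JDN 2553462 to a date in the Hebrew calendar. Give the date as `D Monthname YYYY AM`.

1 Shevat 6039 AM

JDN 2553462 is 15 January 2279 in the Gregorian calendar.
In the Hebrew calendar that day is 1 Shevat 6039 AM.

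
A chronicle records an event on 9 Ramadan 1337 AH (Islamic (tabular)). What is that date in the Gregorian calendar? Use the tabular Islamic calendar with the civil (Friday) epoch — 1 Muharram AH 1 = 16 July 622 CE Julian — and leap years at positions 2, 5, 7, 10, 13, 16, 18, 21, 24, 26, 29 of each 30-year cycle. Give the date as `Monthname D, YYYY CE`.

June 8, 1919 CE

Julian Day Number of the source date = 2422118.
Converting JDN 2422118 to the Gregorian calendar gives 8 June 1919 CE.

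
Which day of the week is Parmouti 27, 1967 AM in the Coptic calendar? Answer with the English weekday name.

Wednesday

In the Gregorian calendar this is 7 May 2251 (JDN 2543347).
Since JDN mod 7 = 2 (0 = Monday), the day is Wednesday.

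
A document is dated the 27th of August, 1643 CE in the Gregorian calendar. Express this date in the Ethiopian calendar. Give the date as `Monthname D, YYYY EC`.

Nehase 24, 1635 EC

Julian Day Number of the source date = 2321392.
Converting JDN 2321392 to the Ethiopian calendar gives 24 Nehase 1635 EC.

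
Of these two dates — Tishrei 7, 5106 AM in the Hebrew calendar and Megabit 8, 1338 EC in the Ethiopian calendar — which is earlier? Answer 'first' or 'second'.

first

Converting both to JDN: 2212566 vs 2212747; the smaller is the first.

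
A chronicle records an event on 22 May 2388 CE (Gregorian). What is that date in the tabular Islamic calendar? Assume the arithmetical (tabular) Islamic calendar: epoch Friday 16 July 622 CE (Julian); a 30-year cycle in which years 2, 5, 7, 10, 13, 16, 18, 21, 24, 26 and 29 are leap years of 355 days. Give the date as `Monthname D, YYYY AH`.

Muharram 15, 1821 AH

Both dates share Julian Day Number 2593401; in the tabular Islamic calendar that is 15 Muharram 1821 AH.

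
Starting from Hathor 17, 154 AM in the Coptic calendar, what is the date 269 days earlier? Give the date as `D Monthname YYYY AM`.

The starting date is JDN 1880989; 1880989 − 269 = 1880720.
JDN 1880720 corresponds to 23 Meshir 153 AM.

23 Meshir 153 AM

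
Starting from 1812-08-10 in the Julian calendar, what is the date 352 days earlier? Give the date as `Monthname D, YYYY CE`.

August 24, 1811 CE

JDN of 1812-08-10 = 2383113.
2383113 − 352 = 2382761.
JDN 2382761 in the Julian calendar is August 24, 1811 CE.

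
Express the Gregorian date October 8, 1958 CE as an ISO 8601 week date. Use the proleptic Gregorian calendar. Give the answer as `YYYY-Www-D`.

1958-W41-3

The weekday is Wednesday (ISO weekday 3).
That Wednesday belongs to ISO week 41 of ISO year 1958.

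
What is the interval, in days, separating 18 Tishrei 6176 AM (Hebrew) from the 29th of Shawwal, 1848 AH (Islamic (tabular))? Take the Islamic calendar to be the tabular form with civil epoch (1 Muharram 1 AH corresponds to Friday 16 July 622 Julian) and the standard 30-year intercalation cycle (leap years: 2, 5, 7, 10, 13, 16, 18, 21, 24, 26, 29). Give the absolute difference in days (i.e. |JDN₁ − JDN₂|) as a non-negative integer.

166

First date → JDN 2603415; second date → JDN 2603249.
The interval is |2603415 − 2603249| = 166 days.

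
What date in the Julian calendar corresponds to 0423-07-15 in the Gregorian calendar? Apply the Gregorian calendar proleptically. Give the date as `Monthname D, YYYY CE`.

July 14, 423 CE

At this point the Julian calendar is 1 day behind the Gregorian.
15 July 423 Gregorian − 1 day → 14 July 423 Julian.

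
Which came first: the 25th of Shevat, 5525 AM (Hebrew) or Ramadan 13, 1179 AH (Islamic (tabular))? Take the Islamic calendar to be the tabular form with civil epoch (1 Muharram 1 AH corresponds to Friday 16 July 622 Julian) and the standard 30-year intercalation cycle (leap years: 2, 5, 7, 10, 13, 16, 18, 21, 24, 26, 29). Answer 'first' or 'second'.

First date → JDN 2365760; second date → JDN 2366132.
JDN 2365760 < JDN 2366132, so the first date is earlier.

first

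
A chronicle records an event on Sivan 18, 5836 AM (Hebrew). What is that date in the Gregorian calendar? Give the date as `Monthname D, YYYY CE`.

Julian Day Number of the source date = 2479474.
Converting JDN 2479474 to the Gregorian calendar gives 19 June 2076 CE.

June 19, 2076 CE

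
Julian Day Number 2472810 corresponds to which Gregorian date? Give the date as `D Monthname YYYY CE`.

Counting from JDN 2299161 = 15 Oct 1582 gives an offset of 173649 days.

22 March 2058 CE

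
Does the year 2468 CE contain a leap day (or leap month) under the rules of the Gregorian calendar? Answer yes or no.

2468 is divisible by 4 and not by 100, so it is a leap year.

yes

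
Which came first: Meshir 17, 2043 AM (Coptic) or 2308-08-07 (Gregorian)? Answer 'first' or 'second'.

second

The two dates have Julian Day Numbers 2571036 and 2564258 respectively.
Since 2564258 < 2571036, the second date comes first.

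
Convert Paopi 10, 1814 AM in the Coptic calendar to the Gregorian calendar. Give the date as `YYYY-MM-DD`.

Both dates share Julian Day Number 2487267; in the Gregorian calendar that is 20 October 2097 CE.

2097-10-20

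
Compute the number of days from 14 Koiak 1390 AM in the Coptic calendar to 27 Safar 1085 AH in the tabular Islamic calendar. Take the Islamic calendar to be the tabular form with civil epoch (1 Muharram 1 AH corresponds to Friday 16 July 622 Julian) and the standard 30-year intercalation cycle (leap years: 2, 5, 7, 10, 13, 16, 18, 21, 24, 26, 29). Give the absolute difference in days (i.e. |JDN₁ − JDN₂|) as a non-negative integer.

164

JDN of the first date = 2332465.
JDN of the second date = 2332629.
|2332629 − 2332465| = 164.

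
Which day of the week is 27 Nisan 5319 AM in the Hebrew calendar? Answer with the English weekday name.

Tuesday

This is JDN 2290576 (14 April 1559 Gregorian).
Since JDN mod 7 = 1 (0 = Monday), the day is Tuesday.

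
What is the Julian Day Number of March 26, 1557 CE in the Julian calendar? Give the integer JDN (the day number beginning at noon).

2289837

Equivalently 5 April 1557 (proleptic Gregorian).
JDN 2299161 is 15 October 1582 CE (Gregorian); the target day is −9324 days from there, so JDN = 2289837.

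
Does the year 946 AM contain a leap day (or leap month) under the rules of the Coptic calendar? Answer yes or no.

no

946 mod 4 = 2; in the Coptic calendar a year is leap when year mod 4 = 3, so it is a common year.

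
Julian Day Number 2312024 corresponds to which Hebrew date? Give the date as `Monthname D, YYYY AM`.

The Gregorian equivalent of JDN 2312024 is 2 January 1618.
In the Hebrew calendar that day is Tevet 5, 5378 AM.

Tevet 5, 5378 AM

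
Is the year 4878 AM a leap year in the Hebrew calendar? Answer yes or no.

Hebrew year 4878 is year 14 of its 19-year Metonic cycle; leap years are at positions 3, 6, 8, 11, 14, 17, 19, so it is a leap year (13 months).

yes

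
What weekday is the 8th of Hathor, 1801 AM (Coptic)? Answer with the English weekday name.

Friday

In the Gregorian calendar this is 17 November 2084 (JDN 2482547).
Since JDN mod 7 = 4 (0 = Monday), the day is Friday.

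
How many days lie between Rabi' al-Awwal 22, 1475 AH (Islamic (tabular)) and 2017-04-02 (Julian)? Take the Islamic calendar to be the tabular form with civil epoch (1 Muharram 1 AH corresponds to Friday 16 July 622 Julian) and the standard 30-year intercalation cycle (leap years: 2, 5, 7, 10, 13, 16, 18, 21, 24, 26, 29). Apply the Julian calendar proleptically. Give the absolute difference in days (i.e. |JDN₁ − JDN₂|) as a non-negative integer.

JDN of the first date = 2470856.
JDN of the second date = 2457859.
|2457859 − 2470856| = 12997.

12997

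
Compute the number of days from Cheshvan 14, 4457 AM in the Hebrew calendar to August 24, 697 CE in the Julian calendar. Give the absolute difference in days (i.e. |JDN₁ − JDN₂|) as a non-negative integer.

311

First date → JDN 1975562; second date → JDN 1975873.
The interval is |1975562 − 1975873| = 311 days.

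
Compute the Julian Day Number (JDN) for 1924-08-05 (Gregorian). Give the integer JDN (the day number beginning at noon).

2424003

JDN 2400001 is 17 November 1858 CE (Gregorian), MJD 0; the target day is +24002 days from there, so JDN = 2424003.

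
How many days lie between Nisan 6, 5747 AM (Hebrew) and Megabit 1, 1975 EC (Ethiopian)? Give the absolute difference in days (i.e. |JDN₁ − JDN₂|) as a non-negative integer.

JDN of the first date = 2446891.
JDN of the second date = 2445404.
|2445404 − 2446891| = 1487.

1487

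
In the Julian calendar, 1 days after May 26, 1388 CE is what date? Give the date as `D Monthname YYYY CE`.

27 May 1388 CE

JDN of May 26, 1388 CE = 2228171.
2228171 + 1 = 2228172.
JDN 2228172 in the Julian calendar is 27 May 1388 CE.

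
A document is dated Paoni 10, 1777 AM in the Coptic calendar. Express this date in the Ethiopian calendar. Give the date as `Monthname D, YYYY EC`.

The source date corresponds to 17 June 2061 in the Gregorian calendar (JDN 2473993).
That day falls on 10 Sene 2053 EC in the Ethiopian calendar.

Sene 10, 2053 EC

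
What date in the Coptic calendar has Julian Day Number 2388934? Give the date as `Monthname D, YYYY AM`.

Epip 24, 1544 AM

The Gregorian equivalent of JDN 2388934 is 30 July 1828.
In the Coptic calendar that day is Epip 24, 1544 AM.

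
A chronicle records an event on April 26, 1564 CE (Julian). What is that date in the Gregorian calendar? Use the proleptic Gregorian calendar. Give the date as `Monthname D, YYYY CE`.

For dates in this range the Gregorian date is 10 days ahead of the Julian.
26 April 1564 Julian + 10 days → 6 May 1564 Gregorian.

May 6, 1564 CE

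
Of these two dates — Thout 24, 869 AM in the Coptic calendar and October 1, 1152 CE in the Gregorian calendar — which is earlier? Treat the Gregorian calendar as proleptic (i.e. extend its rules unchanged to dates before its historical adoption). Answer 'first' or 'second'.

Converting both to JDN: 2142090 vs 2142093; the smaller is the first.

first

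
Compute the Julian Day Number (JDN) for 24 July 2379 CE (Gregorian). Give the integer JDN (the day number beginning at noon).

JDN 2400001 is 17 November 1858 CE (Gregorian), MJD 0; the target day is +190175 days from there, so JDN = 2590176.

2590176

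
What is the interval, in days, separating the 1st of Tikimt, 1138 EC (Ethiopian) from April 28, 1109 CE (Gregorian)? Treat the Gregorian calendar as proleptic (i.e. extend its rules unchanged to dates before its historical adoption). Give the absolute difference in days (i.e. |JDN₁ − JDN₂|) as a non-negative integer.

JDN of the first date = 2139540.
JDN of the second date = 2126231.
|2126231 − 2139540| = 13309.

13309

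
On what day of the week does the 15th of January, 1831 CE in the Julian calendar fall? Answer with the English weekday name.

Equivalently 27 January 1831 Gregorian, JDN 2389845.
JDN 2389845 mod 7 = 3, and JDN 0 was a Monday, so this is a Thursday.

Thursday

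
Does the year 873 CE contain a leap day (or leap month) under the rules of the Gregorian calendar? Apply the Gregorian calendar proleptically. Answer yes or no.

no

873 is not divisible by 4, so it is a common year.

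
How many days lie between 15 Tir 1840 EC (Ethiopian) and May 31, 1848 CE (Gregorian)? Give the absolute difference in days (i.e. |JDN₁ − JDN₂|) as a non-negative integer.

129

First date → JDN 2396050; second date → JDN 2396179.
The interval is |2396050 − 2396179| = 129 days.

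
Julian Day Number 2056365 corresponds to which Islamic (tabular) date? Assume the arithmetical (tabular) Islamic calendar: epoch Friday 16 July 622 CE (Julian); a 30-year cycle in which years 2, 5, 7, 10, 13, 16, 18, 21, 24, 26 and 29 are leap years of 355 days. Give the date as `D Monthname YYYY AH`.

JDN 2056365 is 13 January 918 in the proleptic Gregorian calendar.
In the tabular Islamic calendar that day is 22 Rajab 305 AH.

22 Rajab 305 AH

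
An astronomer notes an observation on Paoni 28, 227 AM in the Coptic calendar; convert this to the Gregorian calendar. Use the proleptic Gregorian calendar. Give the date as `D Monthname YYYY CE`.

Both dates share Julian Day Number 1907873; in the Gregorian calendar that is 24 June 511 CE.

24 June 511 CE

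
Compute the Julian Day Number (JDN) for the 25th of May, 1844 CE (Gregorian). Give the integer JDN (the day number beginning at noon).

2394712

JDN 2299161 is 15 October 1582 CE (Gregorian); the target day is +95551 days from there, so JDN = 2394712.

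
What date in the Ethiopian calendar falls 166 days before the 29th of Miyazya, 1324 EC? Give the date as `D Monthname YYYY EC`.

13 Hidar 1324 EC

Counting 166 days back from JDN 2207685 reaches JDN 2207519, which is 13 Hidar 1324 EC.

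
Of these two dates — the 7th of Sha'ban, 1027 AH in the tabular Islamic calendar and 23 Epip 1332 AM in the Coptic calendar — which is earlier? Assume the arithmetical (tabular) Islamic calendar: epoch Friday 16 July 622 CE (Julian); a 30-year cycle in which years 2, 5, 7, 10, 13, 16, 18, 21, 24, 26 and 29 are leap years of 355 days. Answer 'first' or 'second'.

second

Converting both to JDN: 2312233 vs 2311500; the smaller is the second.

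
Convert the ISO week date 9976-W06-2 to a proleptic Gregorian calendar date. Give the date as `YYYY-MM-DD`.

ISO week 1 of 9976 is the week containing the first Thursday of 9976.
Week 6, day 2 (Tuesday) lands on 9976-02-03.

9976-02-03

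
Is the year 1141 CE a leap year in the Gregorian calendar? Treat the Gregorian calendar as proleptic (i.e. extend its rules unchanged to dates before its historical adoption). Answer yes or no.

no

1141 is not divisible by 4, so it is a common year.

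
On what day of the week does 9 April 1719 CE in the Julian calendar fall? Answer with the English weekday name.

Thursday

This is JDN 2349021 (20 April 1719 Gregorian).
Since JDN mod 7 = 3 (0 = Monday), the day is Thursday.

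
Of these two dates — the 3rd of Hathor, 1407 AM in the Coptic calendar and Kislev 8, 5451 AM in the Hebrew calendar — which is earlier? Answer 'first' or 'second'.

first

First date → JDN 2338633; second date → JDN 2338634.
JDN 2338633 < JDN 2338634, so the first date is earlier.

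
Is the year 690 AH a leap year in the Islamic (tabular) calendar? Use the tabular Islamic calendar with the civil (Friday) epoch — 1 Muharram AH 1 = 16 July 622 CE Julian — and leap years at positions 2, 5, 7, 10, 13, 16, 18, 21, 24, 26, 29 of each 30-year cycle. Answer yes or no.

no

Year 690 AH is year 30 of its 30-year cycle; leap positions are 2, 5, 7, 10, 13, 16, 18, 21, 24, 26, 29, so it is a common year (354 days).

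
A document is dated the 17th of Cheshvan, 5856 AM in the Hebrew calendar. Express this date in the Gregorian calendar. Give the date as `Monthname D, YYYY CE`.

November 14, 2095 CE

Julian Day Number of the source date = 2486561.
Converting JDN 2486561 to the Gregorian calendar gives 14 November 2095 CE.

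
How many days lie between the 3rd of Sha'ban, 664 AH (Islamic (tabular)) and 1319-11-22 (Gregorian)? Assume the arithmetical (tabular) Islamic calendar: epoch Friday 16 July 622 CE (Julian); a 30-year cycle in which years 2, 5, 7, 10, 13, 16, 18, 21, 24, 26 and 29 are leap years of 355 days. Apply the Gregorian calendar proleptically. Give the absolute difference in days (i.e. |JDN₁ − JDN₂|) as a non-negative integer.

First date → JDN 2183594; second date → JDN 2203140.
The interval is |2183594 − 2203140| = 19546 days.

19546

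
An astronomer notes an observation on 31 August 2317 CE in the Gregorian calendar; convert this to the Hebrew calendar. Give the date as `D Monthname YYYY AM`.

22 Elul 6077 AM

Julian Day Number of the source date = 2567569.
Converting JDN 2567569 to the Hebrew calendar gives 22 Elul 6077 AM.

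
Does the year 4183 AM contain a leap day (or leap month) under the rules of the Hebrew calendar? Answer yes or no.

yes

Hebrew year 4183 is year 3 of its 19-year Metonic cycle; leap years are at positions 3, 6, 8, 11, 14, 17, 19, so it is a leap year (13 months).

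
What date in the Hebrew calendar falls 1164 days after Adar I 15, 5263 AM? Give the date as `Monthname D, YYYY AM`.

The starting date is JDN 2270070; 2270070 + 1164 = 2271234.
JDN 2271234 corresponds to Nisan 26, 5266 AM.

Nisan 26, 5266 AM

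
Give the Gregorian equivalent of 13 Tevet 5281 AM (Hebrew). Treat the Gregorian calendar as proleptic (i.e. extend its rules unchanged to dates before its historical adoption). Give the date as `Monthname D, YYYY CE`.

January 2, 1521 CE

Julian Day Number of the source date = 2276595.
Converting JDN 2276595 to the Gregorian calendar gives 2 January 1521 CE.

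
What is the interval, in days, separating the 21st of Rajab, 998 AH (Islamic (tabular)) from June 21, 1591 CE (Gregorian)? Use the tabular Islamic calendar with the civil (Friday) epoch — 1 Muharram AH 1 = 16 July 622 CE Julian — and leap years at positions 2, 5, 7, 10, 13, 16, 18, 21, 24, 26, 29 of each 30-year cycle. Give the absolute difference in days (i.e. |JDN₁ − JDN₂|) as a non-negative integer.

JDN of the first date = 2301941.
JDN of the second date = 2302332.
|2302332 − 2301941| = 391.

391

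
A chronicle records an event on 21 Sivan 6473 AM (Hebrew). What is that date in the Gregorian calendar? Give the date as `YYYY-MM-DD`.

Both dates share Julian Day Number 2712120; in the Gregorian calendar that is 7 June 2713 CE.

2713-06-07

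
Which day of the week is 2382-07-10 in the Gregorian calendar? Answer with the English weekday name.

2591258 ≡ 5 (mod 7); counting from Monday = 0 gives Saturday.

Saturday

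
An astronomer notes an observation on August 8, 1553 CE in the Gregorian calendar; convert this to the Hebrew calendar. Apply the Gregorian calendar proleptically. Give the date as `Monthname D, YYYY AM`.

Av 18, 5313 AM

Julian Day Number of the source date = 2288501.
Converting JDN 2288501 to the Hebrew calendar gives 18 Av 5313 AM.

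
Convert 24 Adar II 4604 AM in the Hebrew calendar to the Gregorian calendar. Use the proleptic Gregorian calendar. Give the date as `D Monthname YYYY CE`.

Both dates share Julian Day Number 2029405; in the Gregorian calendar that is 21 March 844 CE.

21 March 844 CE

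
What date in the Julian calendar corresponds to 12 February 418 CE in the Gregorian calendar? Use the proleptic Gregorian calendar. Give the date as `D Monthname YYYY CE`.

For dates in this range the Gregorian date is 1 day ahead of the Julian.
12 February 418 Gregorian − 1 day → 11 February 418 Julian.

11 February 418 CE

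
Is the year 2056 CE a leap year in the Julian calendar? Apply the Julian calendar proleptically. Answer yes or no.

2056 mod 4 = 0, so it is a leap year in the Julian calendar.

yes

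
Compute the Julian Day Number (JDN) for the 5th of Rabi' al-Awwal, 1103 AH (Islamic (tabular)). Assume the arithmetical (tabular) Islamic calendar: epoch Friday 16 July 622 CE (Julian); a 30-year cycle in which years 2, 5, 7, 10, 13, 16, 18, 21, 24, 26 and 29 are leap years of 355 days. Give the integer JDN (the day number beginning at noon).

2339015

Equivalently 26 November 1691 (Gregorian).
JDN 2400001 is 17 November 1858 CE (Gregorian), MJD 0; the target day is −60986 days from there, so JDN = 2339015.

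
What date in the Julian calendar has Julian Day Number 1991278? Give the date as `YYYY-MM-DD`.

0739-10-28

The proleptic Gregorian equivalent of JDN 1991278 is 1 November 739.
In the Julian calendar that day is 0739-10-28.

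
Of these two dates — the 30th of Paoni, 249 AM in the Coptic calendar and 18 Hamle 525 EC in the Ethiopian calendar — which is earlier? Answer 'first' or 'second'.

first

First date → JDN 1915911; second date → JDN 1915929.
JDN 1915911 < JDN 1915929, so the first date is earlier.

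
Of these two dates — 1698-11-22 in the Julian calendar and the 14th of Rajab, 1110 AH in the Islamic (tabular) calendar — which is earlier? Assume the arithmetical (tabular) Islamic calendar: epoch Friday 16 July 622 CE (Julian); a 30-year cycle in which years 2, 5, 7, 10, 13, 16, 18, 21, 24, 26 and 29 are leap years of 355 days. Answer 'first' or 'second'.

first

The two dates have Julian Day Numbers 2341578 and 2341623 respectively.
Since 2341578 < 2341623, the first date comes first.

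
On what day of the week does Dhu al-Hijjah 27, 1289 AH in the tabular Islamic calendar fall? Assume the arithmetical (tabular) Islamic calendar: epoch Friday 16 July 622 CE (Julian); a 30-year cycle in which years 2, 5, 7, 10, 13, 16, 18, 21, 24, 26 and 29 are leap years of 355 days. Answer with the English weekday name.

Tuesday

In the Gregorian calendar this is 25 February 1873 (JDN 2405215).
JDN 2405215 mod 7 = 1, and JDN 0 was a Monday, so this is a Tuesday.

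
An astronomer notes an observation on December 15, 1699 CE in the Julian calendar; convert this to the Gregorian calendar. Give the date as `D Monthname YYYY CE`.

25 December 1699 CE

The Julian–Gregorian offset here is 10 days (Julian trailing).
15 December 1699 Julian + 10 days → 25 December 1699 Gregorian.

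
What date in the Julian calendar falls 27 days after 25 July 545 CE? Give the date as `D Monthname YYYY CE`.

21 August 545 CE

The starting date is JDN 1920325; 1920325 + 27 = 1920352.
JDN 1920352 corresponds to 21 August 545 CE.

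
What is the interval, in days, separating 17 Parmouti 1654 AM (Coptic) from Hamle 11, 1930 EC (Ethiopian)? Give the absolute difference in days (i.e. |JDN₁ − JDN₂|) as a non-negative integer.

First date → JDN 2429014; second date → JDN 2429098.
The interval is |2429014 − 2429098| = 84 days.

84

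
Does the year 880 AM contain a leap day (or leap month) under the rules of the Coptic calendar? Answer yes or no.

no

880 mod 4 = 0; in the Coptic calendar a year is leap when year mod 4 = 3, so it is a common year.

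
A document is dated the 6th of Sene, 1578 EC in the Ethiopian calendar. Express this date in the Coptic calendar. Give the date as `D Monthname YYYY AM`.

The source date corresponds to 10 June 1586 in the Gregorian calendar (JDN 2300495).
That day falls on 6 Paoni 1302 AM in the Coptic calendar.

6 Paoni 1302 AM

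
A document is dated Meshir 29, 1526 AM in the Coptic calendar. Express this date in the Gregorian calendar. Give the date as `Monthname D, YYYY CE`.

March 7, 1810 CE

Both dates share Julian Day Number 2382214; in the Gregorian calendar that is 7 March 1810 CE.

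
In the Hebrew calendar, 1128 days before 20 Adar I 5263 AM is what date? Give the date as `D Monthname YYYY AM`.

JDN of 20 Adar I 5263 AM = 2270075.
2270075 − 1128 = 2268947.
JDN 2268947 in the Hebrew calendar is 14 Shevat 5260 AM.

14 Shevat 5260 AM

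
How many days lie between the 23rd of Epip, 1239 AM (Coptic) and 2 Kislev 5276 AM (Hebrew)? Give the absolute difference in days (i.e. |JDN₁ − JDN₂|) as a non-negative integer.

2807

JDN of the first date = 2277531.
JDN of the second date = 2274724.
|2274724 − 2277531| = 2807.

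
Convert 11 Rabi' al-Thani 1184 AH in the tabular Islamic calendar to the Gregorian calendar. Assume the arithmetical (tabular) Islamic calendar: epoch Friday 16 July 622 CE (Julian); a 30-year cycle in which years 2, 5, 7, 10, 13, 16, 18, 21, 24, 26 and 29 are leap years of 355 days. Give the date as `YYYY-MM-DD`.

1770-08-04

Julian Day Number of the source date = 2367755.
Converting JDN 2367755 to the Gregorian calendar gives 4 August 1770 CE.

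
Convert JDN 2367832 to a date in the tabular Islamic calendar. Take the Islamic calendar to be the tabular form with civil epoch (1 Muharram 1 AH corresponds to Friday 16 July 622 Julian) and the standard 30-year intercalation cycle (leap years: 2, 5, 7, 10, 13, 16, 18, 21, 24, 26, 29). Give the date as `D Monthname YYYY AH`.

29 Jumada al-Thani 1184 AH

JDN 2367832 is 20 October 1770 in the Gregorian calendar.
In the tabular Islamic calendar that day is 29 Jumada al-Thani 1184 AH.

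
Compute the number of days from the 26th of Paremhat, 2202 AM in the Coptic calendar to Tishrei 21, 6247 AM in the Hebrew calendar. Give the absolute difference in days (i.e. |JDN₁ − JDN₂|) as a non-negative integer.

196

JDN of the first date = 2629150.
JDN of the second date = 2629346.
|2629346 − 2629150| = 196.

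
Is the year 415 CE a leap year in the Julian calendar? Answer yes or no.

415 mod 4 = 3, so it is a common year in the Julian calendar.

no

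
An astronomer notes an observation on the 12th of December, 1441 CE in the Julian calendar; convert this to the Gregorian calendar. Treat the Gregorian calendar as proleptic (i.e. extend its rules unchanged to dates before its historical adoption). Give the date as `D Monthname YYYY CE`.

21 December 1441 CE

At this point the Julian calendar is 9 days behind the Gregorian.
12 December 1441 Julian + 9 days → 21 December 1441 Gregorian.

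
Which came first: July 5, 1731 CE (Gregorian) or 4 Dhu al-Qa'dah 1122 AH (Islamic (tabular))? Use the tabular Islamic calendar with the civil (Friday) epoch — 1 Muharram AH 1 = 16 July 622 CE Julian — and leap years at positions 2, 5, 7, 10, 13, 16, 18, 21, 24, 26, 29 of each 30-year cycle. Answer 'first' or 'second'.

Converting both to JDN: 2353480 vs 2345983; the smaller is the second.

second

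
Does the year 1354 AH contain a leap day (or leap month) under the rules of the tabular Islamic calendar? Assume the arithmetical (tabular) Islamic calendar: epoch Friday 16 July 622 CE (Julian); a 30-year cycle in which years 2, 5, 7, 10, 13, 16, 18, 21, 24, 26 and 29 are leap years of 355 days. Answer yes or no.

Year 1354 AH is year 4 of its 30-year cycle; leap positions are 2, 5, 7, 10, 13, 16, 18, 21, 24, 26, 29, so it is a common year (354 days).

no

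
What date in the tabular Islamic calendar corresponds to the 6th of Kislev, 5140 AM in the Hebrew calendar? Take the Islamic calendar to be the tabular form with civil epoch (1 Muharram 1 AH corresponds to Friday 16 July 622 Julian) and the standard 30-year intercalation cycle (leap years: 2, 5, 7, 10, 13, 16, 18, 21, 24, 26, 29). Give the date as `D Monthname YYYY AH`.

Both dates share Julian Day Number 2225057; in the tabular Islamic calendar that is 5 Sha'ban 781 AH.

5 Sha'ban 781 AH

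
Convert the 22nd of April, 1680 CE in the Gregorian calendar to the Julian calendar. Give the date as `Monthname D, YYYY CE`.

April 12, 1680 CE

For dates in this range the Gregorian date is 10 days ahead of the Julian.
22 April 1680 Gregorian − 10 days → 12 April 1680 Julian.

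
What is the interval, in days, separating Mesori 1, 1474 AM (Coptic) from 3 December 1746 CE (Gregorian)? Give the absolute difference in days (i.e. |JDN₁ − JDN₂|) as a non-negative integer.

4263

JDN of the first date = 2363373.
JDN of the second date = 2359110.
|2359110 − 2363373| = 4263.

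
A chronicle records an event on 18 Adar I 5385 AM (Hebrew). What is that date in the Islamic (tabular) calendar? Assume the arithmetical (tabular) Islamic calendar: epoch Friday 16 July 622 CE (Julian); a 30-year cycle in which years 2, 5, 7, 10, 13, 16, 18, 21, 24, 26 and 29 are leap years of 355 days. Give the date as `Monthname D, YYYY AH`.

Both dates share Julian Day Number 2314635; in the tabular Islamic calendar that is 17 Jumada al-Awwal 1034 AH.

Jumada al-Awwal 17, 1034 AH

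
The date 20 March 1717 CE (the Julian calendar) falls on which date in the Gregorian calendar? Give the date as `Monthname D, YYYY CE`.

March 31, 1717 CE

For dates in this range the Gregorian date is 11 days ahead of the Julian.
20 March 1717 Julian + 11 days → 31 March 1717 Gregorian.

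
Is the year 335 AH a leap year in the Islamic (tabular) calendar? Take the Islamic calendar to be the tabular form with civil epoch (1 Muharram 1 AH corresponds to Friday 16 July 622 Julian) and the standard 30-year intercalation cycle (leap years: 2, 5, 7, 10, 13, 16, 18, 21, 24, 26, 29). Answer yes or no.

Year 335 AH is year 5 of its 30-year cycle; leap positions are 2, 5, 7, 10, 13, 16, 18, 21, 24, 26, 29, so it is a leap year (355 days).

yes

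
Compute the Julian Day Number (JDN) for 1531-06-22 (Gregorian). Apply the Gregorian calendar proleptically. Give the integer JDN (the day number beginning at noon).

2280418

JDN 2451545 is 1 January 2000 CE (Gregorian); the target day is −171127 days from there, so JDN = 2280418.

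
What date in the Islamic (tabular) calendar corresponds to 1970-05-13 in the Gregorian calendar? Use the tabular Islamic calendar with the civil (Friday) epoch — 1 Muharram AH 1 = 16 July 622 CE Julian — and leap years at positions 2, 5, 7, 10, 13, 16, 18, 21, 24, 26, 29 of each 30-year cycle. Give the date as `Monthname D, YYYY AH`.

Rabi' al-Awwal 7, 1390 AH

Julian Day Number of the source date = 2440720.
Converting JDN 2440720 to the tabular Islamic calendar gives 7 Rabi' al-Awwal 1390 AH.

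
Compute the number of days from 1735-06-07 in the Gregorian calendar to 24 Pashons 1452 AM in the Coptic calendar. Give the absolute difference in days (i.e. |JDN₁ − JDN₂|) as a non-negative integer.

JDN of the first date = 2354913.
JDN of the second date = 2355271.
|2355271 − 2354913| = 358.

358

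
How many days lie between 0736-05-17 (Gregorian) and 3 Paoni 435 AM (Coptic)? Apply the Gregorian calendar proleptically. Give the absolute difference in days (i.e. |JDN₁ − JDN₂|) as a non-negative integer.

6195

JDN of the first date = 1990015.
JDN of the second date = 1983820.
|1983820 − 1990015| = 6195.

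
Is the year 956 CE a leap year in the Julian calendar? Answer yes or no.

yes

956 mod 4 = 0, so it is a leap year in the Julian calendar.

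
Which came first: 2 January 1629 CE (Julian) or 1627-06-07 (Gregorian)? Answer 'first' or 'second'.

second

Converting both to JDN: 2316052 vs 2315467; the smaller is the second.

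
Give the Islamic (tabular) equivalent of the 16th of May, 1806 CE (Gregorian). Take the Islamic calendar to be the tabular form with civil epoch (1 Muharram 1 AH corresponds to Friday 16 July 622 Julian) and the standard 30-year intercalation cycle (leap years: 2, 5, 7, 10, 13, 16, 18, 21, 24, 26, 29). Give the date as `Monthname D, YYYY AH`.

Both dates share Julian Day Number 2380823; in the tabular Islamic calendar that is 27 Safar 1221 AH.

Safar 27, 1221 AH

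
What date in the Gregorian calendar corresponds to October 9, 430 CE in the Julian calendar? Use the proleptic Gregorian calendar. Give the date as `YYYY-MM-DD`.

For dates in this range the Gregorian date is 1 day ahead of the Julian.
9 October 430 Julian + 1 day → 10 October 430 Gregorian.

0430-10-10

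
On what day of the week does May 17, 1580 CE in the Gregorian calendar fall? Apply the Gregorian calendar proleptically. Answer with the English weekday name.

JDN 2298280 mod 7 = 5, and JDN 0 was a Monday, so this is a Saturday.

Saturday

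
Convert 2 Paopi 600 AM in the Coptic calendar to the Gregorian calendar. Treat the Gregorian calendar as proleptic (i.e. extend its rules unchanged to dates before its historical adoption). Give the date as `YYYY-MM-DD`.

0883-10-04

Both dates share Julian Day Number 2043846; in the Gregorian calendar that is 4 October 883 CE.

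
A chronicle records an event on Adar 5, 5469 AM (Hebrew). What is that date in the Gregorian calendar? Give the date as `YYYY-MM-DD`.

Both dates share Julian Day Number 2345305; in the Gregorian calendar that is 15 February 1709 CE.

1709-02-15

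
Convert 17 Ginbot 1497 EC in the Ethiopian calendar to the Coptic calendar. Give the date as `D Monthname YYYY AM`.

17 Pashons 1221 AM

Both dates share Julian Day Number 2270891; in the Coptic calendar that is 17 Pashons 1221 AM.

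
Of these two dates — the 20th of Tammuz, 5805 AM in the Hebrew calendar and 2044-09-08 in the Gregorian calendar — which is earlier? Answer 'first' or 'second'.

second

The two dates have Julian Day Numbers 2468167 and 2467867 respectively.
Since 2467867 < 2468167, the second date comes first.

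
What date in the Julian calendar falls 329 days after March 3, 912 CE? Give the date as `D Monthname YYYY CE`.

26 January 913 CE

JDN of March 3, 912 CE = 2054228.
2054228 + 329 = 2054557.
JDN 2054557 in the Julian calendar is 26 January 913 CE.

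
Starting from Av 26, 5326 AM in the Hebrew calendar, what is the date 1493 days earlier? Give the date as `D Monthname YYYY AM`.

8 Av 5322 AM

Counting 1493 days back from JDN 2293262 reaches JDN 2291769, which is 8 Av 5322 AM.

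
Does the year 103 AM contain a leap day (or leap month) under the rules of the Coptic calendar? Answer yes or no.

yes

103 mod 4 = 3; in the Coptic calendar a year is leap when year mod 4 = 3, so it is a leap year.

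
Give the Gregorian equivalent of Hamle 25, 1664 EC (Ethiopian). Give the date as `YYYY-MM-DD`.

1672-07-29

Both dates share Julian Day Number 2331956; in the Gregorian calendar that is 29 July 1672 CE.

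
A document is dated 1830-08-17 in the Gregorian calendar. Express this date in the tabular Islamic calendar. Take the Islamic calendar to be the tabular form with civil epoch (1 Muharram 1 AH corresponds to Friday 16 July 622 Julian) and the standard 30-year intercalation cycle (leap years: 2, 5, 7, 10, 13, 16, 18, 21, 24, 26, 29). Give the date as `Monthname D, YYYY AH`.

Both dates share Julian Day Number 2389682; in the tabular Islamic calendar that is 27 Safar 1246 AH.

Safar 27, 1246 AH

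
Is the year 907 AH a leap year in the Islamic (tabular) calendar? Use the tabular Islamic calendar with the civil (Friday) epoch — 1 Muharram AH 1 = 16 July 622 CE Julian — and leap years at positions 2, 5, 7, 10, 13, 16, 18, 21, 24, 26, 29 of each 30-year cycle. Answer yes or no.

Year 907 AH is year 7 of its 30-year cycle; leap positions are 2, 5, 7, 10, 13, 16, 18, 21, 24, 26, 29, so it is a leap year (355 days).

yes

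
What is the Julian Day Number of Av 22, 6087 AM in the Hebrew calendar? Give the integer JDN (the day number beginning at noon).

Equivalently 10 August 2327 (Gregorian).
JDN 2400001 is 17 November 1858 CE (Gregorian), MJD 0; the target day is +171199 days from there, so JDN = 2571200.

2571200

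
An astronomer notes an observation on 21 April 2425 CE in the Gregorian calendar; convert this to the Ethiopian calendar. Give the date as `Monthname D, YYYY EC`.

Julian Day Number of the source date = 2606884.
Converting JDN 2606884 to the Ethiopian calendar gives 10 Miyazya 2417 EC.

Miyazya 10, 2417 EC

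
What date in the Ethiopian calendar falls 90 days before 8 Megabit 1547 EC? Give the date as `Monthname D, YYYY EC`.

The starting date is JDN 2289084; 2289084 − 90 = 2288994.
JDN 2288994 corresponds to Tahsas 8, 1547 EC.

Tahsas 8, 1547 EC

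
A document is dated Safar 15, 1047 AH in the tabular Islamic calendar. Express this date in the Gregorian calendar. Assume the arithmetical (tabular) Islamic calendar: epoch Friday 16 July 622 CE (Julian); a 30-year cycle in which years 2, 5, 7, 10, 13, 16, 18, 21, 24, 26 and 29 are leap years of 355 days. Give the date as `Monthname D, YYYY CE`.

July 9, 1637 CE

Both dates share Julian Day Number 2319152; in the Gregorian calendar that is 9 July 1637 CE.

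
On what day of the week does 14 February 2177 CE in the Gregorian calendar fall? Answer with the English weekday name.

Friday

JDN 2516238 mod 7 = 4, and JDN 0 was a Monday, so this is a Friday.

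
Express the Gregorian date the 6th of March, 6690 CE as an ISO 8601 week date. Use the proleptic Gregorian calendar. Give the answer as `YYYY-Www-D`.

6690-W10-4

The weekday is Thursday (ISO weekday 4).
That Thursday belongs to ISO week 10 of ISO year 6690.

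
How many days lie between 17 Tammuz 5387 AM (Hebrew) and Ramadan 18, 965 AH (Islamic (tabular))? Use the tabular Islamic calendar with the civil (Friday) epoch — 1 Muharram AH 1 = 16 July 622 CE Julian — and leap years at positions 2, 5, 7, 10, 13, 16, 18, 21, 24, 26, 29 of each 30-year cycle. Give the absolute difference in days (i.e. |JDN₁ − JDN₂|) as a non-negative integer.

First date → JDN 2315491; second date → JDN 2290302.
The interval is |2315491 − 2290302| = 25189 days.

25189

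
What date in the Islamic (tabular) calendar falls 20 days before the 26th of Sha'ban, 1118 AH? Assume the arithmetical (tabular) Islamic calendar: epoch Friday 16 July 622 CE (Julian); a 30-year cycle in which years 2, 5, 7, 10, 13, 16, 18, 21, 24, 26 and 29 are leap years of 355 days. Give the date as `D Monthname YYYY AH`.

6 Sha'ban 1118 AH

Counting 20 days back from JDN 2344500 reaches JDN 2344480, which is 6 Sha'ban 1118 AH.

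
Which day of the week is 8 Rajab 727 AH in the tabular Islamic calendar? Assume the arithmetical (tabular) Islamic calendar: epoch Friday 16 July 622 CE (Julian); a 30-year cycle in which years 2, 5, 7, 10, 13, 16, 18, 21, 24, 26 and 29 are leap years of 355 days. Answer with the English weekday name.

Saturday

In the proleptic Gregorian calendar this is 7 June 1327 (JDN 2205894).
JDN 2205894 mod 7 = 5, and JDN 0 was a Monday, so this is a Saturday.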